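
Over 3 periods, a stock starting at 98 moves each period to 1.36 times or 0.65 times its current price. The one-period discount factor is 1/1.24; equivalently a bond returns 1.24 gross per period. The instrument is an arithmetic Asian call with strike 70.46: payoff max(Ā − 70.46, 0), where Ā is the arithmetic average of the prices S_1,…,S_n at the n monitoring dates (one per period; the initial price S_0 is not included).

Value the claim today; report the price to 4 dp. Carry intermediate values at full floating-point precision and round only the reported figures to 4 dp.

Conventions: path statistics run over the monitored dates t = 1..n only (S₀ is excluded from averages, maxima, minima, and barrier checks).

No-arbitrage gives p* = (R−d)/(u−d) = 0.8310: enumerate every path, weight its payoff by its p*-probability, and discount by R^3.
Enumerate all 2^3 = 8 price paths (U = up ×1.36, D = down ×0.65); each path with k up-moves has probability p*^k·(1−p*)^(3−k).
DDD: Ā=44.0061, payoff=0.0000, prob=0.004828
UDD: Ā=92.0743, payoff=21.6143, prob=0.023738
DUD: Ā=68.8809, payoff=0.0000, prob=0.023738
UUD: Ā=144.1201, payoff=73.6601, prob=0.116711
DDU: Ā=53.8053, payoff=0.0000, prob=0.023738
UDU: Ā=112.5772, payoff=42.1172, prob=0.116711
DUU: Ā=89.3838, payoff=18.9238, prob=0.116711
UUU: Ā=187.0185, payoff=116.5585, prob=0.573827
Price = Σ prob·payoff / R^3 = 83.118533 / 1.906624 = 43.5946

price = 43.5946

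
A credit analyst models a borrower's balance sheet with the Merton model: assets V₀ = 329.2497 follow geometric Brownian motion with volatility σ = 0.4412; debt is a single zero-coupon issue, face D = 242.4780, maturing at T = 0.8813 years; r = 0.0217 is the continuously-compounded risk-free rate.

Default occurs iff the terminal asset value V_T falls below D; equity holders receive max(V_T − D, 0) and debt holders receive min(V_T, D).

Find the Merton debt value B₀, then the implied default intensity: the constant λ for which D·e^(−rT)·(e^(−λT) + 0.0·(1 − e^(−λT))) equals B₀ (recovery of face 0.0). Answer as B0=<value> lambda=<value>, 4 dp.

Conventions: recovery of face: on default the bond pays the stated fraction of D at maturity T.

B0=223.7509 lambda=0.0695

With assets at 329.2497 and a single debt payment of 242.4780 at 0.8813 years:
d₁ = [ln(V₀/D) + (r + σ²/2)T] / (σ√T)
   = [ln(329.2497/242.4780) + (0.0217 + 0.5·0.4412²)·0.8813] / (0.4412·√0.8813)
   = [0.305905 + 0.104900] / 0.414188 = 0.991834
d₂ = d₁ − σ√T = 0.991834 − 0.414188 = 0.577646
N(d₁) = 0.839361,  N(d₂) = 0.718248,  e^(−rT) = 0.981057
E₀ = V₀·N(d₁) − D·e^(−rT)·N(d₂)
   = 329.2497·0.839361 − 242.4780·0.981057·0.718248 = 105.498837
B₀ = V₀ − E₀ = 329.2497 − 105.498837 = 223.750863
e^(−λT) = (B₀·e^(rT)/D − 0)/(1 − 0) = (223.7509·1.019308/242.4780 − 0)/1 = 0.94058487
λ = −ln(0.94058487)/0.8813 = 0.069503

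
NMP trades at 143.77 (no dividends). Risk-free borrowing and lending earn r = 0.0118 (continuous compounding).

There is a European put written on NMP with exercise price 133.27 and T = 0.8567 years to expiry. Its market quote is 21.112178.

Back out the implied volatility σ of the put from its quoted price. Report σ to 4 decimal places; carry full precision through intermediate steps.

At σ = 0.5284 the Black–Scholes value reproduces the quote:
σ√T = 0.5284·√0.8567 = 0.489077
d₁ = (ln(S/K) + (r+σ²/2)T) / (σ√T) = (ln(143.77/133.27) + (0.0118+0.5284²/2)·0.8567) / 0.489077 = (0.075838 + 0.129707) / 0.489077 = 0.420271
d₂ = d₁ − σ√T = 0.420271 − 0.489077 = -0.068806
e^{−rT} = 0.989942
N(−d₁) = 0.337144,  N(−d₂) = 0.527428
V = K·e^{−rT}·N(−d₂) − S·N(−d₁) = 69.583336 − 48.471158 = 21.112178 (the quoted price), and the Black–Scholes price is strictly increasing in σ, so σ is unique

sigma = 0.5284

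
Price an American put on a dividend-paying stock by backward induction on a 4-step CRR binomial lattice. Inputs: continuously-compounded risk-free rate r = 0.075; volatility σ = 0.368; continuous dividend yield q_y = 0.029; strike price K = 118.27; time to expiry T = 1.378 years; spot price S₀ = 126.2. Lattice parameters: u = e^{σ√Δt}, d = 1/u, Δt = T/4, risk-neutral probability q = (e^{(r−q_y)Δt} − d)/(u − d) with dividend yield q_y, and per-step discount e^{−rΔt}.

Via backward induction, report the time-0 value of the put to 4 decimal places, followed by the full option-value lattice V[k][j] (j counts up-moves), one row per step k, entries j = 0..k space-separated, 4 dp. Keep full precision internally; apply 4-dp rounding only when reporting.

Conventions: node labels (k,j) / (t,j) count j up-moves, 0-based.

Δt=0.34450, u=1.24110, d=0.80574, q=0.48290, disc=e^(-rΔt)=0.97449
k=4 terminal: V=max(K-S,0) → 65.0789 36.3389 0.0000 0.0000 0.0000
k=3: j=0 S=66.0152 intr=52.2548 cont=49.8944 V=52.2548[EX]; j=1 S=101.6844 intr=16.5856 cont=18.3115 V=18.3115[hold]; j=2 S=156.6262 intr=0.0000 cont=0.0000 V=0.0000[hold]; j=3 S=241.2542 intr=0.0000 cont=0.0000 V=0.0000[hold]
k=2: j=0 S=81.9311 intr=36.3389 cont=34.9488 V=36.3389[EX]; j=1 S=126.2000 intr=0.0000 cont=9.2274 V=9.2274[hold]; j=2 S=194.3881 intr=0.0000 cont=0.0000 V=0.0000[hold]
k=1: j=0 S=101.6844 intr=16.5856 cont=22.6538 V=22.6538[hold]; j=1 S=156.6262 intr=0.0000 cont=4.6498 V=4.6498[hold]
k=0: j=0 S=126.2000 intr=0.0000 cont=13.6036 V=13.6036[hold]

price = 13.6036
tree:
13.6036
22.6538 4.6498
36.3389 9.2274 0.0000
52.2548 18.3115 0.0000 0.0000
65.0789 36.3389 0.0000 0.0000 0.0000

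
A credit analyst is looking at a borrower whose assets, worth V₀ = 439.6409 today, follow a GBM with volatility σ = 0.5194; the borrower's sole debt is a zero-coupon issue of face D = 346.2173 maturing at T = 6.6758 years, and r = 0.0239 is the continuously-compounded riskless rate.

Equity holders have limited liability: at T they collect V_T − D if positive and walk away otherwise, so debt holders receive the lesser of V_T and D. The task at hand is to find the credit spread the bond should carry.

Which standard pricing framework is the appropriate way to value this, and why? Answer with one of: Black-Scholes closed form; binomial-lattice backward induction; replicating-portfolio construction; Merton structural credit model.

framework: Merton structural credit model

Key observation: the question is about default risk generated by asset-value dynamics against a debt face of 346.2173 — the structural framework prices exactly that.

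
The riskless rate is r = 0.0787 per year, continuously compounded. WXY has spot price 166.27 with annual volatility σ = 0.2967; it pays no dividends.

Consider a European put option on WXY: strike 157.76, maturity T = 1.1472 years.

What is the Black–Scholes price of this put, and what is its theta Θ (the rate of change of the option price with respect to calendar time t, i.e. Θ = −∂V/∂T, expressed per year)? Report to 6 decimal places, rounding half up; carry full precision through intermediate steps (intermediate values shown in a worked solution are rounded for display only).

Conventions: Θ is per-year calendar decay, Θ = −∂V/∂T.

σ√T = 0.2967·√1.1472 = 0.317788
d₁ = (ln(S/K) + (r+σ²/2)T) / (σ√T) = (ln(166.27/157.76) + (0.0787+0.2967²/2)·1.1472) / 0.317788 = (0.052538 + 0.140779) / 0.317788 = 0.608322
d₂ = d₁ − σ√T = 0.608322 − 0.317788 = 0.290534
e^{−rT} = 0.913671
N(−d₁) = 0.271487,  N(−d₂) = 0.385704
Put price V = K·e^{−rT}·N(−d₂) − S·N(−d₁) = 55.595634 − 45.140142 = 10.455492
φ(d₁) = (1/√(2π))·e^{−d₁²/2} = 0.331553
Θ = −S·φ(d₁)·σ/(2√T) + r·K·e^{−rT}·N(−d₂) = −7.635463 + 4.375376 = -3.260087

price = 10.455492
Θ = -3.260087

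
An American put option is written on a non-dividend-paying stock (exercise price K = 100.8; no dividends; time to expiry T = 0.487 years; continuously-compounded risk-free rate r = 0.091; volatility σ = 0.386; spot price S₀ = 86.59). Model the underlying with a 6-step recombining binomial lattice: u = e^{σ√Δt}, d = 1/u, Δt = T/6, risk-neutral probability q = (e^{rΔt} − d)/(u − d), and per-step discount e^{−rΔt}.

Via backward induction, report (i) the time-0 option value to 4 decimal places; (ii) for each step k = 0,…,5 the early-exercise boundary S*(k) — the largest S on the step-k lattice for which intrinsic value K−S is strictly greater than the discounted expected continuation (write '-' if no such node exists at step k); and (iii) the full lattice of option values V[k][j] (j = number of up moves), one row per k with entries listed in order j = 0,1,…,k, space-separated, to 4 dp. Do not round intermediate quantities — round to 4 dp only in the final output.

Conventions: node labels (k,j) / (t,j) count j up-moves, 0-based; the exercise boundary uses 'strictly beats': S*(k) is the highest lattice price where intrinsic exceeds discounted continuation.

Δt=0.08117  u=1.11625  d=0.89586  q=0.50617  discount=0.99264
step 6 (expiry): payoffs max(K−S,0) = 56.0379 45.0263 31.3058 14.2100 0.0000 0.0000 0.0000
step 5: (k=5,j=0): S=49.9655, K−S=50.8345, hold=50.0928 ⇒ V=50.8345 exercise | (k=5,j=1): S=62.2571, K−S=38.5429, hold=37.8011 ⇒ V=38.5429 exercise | (k=5,j=2): S=77.5726, K−S=23.2274, hold=22.4857 ⇒ V=23.2274 exercise | (k=5,j=3): S=96.6557, K−S=4.1443, hold=6.9656 ⇒ V=6.9656 continue | (k=5,j=4): S=120.4333, K−S=0.0000, hold=0.0000 ⇒ V=0.0000 continue | (k=5,j=5): S=150.0602, K−S=0.0000, hold=0.0000 ⇒ V=0.0000 continue  boundary S*=77.5726
step 4: (k=4,j=0): S=55.7737, K−S=45.0263, hold=44.2845 ⇒ V=45.0263 exercise | (k=4,j=1): S=69.4942, K−S=31.3058, hold=30.5640 ⇒ V=31.3058 exercise | (k=4,j=2): S=86.5900, K−S=14.2100, hold=14.8858 ⇒ V=14.8858 continue | (k=4,j=3): S=107.8914, K−S=0.0000, hold=3.4145 ⇒ V=3.4145 continue | (k=4,j=4): S=134.4330, K−S=0.0000, hold=0.0000 ⇒ V=0.0000 continue  boundary S*=69.4942
step 3: (k=3,j=0): S=62.2571, K−S=38.5429, hold=37.8011 ⇒ V=38.5429 exercise | (k=3,j=1): S=77.5726, K−S=23.2274, hold=22.8252 ⇒ V=23.2274 exercise | (k=3,j=2): S=96.6557, K−S=4.1443, hold=9.0125 ⇒ V=9.0125 continue | (k=3,j=3): S=120.4333, K−S=0.0000, hold=1.6738 ⇒ V=1.6738 continue  boundary S*=77.5726
step 2: (k=2,j=0): S=69.4942, K−S=31.3058, hold=30.5640 ⇒ V=31.3058 exercise | (k=2,j=1): S=86.5900, K−S=14.2100, hold=15.9142 ⇒ V=15.9142 continue | (k=2,j=2): S=107.8914, K−S=0.0000, hold=5.2588 ⇒ V=5.2588 continue  boundary S*=69.4942
step 1: (k=1,j=0): S=77.5726, K−S=23.2274, hold=23.3419 ⇒ V=23.3419 continue | (k=1,j=1): S=96.6557, K−S=4.1443, hold=10.4433 ⇒ V=10.4433 continue  boundary S*=-
step 0: (k=0,j=0): S=86.5900, K−S=14.2100, hold=16.6893 ⇒ V=16.6893 continue  boundary S*=-

price = 16.6893
boundary = - - 69.4942 77.5726 69.4942 77.5726
tree:
16.6893
23.3419 10.4433
31.3058 15.9142 5.2588
38.5429 23.2274 9.0125 1.6738
45.0263 31.3058 14.8858 3.4145 0.0000
50.8345 38.5429 23.2274 6.9656 0.0000 0.0000
56.0379 45.0263 31.3058 14.2100 0.0000 0.0000 0.0000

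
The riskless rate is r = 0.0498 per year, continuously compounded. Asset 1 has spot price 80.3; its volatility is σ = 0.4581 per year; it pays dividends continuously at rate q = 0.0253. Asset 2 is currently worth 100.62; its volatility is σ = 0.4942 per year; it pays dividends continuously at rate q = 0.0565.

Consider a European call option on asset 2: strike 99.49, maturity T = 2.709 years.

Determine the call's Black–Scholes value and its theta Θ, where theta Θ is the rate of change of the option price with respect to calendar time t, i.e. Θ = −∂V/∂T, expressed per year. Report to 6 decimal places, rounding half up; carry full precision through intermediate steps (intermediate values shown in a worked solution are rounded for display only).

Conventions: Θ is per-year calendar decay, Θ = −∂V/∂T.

σ√T = 0.4942·√2.709 = 0.813406
d₁ = (ln(S/K) + (r−q+σ²/2)T) / (σ√T) = (ln(100.62/99.49) + (0.0498−0.0565+0.4942²/2)·2.709) / 0.813406 = (0.011294 + 0.312664) / 0.813406 = 0.398274
d₂ = d₁ − σ√T = 0.398274 − 0.813406 = -0.415132
e^{−rT} = 0.873796
e^{−qT} = 0.858080
N(d₁) = 0.654786,  N(d₂) = 0.339023
Call price V = S·e^{−qT}·N(d₁) − K·e^{−rT}·N(d₂) = 56.534177 − 29.472582 = 27.061595
φ(d₁) = (1/√(2π))·e^{−d₁²/2} = 0.368524
Θ = −S·e^{−qT}·φ(d₁)·σ/(2√T) + q·S·e^{−qT}·N(d₁) − r·K·e^{−rT}·N(d₂) = −4.776897 + 3.194181 − 1.467735 = -3.050450

price = 27.061595
Θ = -3.050450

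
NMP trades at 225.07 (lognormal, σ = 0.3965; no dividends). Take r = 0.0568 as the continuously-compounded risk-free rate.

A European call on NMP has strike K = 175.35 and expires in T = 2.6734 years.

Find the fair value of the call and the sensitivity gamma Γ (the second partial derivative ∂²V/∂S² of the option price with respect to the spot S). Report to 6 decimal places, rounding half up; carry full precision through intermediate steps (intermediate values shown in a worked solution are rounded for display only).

price = 93.387396
Γ = 0.001752

σ√T = 0.3965·√2.6734 = 0.648299
d₁ = (ln(S/K) + (r+σ²/2)T) / (σ√T) = (ln(225.07/175.35) + (0.0568+0.3965²/2)·2.6734) / 0.648299 = (0.249627 + 0.361995) / 0.648299 = 0.943427
d₂ = d₁ − σ√T = 0.943427 − 0.648299 = 0.295128
e^{−rT} = 0.859118
N(d₁) = 0.827269,  N(d₂) = 0.616052
Call price V = S·N(d₁) − K·e^{−rT}·N(d₂) = 186.193347 − 92.805951 = 93.387396
φ(d₁) = (1/√(2π))·e^{−d₁²/2} = 0.255645
Γ = φ(d₁) / (S·σ·√T) = 0.001752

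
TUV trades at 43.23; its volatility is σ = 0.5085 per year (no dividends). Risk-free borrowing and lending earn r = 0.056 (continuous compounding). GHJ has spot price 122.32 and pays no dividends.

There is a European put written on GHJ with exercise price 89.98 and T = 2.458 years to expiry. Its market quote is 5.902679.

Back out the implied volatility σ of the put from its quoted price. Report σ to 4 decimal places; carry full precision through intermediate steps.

sigma = 0.3429

At σ = 0.3429 the Black–Scholes value reproduces the quote:
σ√T = 0.3429·√2.458 = 0.537599
d₁ = (ln(S/K) + (r+σ²/2)T) / (σ√T) = (ln(122.32/89.98) + (0.056+0.3429²/2)·2.458) / 0.537599 = (0.307053 + 0.282154) / 0.537599 = 1.095998
d₂ = d₁ − σ√T = 1.095998 − 0.537599 = 0.558399
e^{−rT} = 0.871405
N(−d₁) = 0.136540,  N(−d₂) = 0.288286
V = K·e^{−rT}·N(−d₂) − S·N(−d₁) = 22.604227 − 16.701548 = 5.902679 (matching the quote); vega is positive throughout, so no other σ reproduces this price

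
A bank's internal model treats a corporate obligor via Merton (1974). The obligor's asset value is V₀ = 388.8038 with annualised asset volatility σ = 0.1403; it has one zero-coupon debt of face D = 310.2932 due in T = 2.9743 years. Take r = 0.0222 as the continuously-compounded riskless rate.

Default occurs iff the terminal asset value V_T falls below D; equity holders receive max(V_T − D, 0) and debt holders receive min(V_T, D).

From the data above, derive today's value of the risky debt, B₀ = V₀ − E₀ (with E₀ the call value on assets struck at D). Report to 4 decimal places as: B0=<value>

B0=285.9742

Apply the equity-as-call identities (strike 310.2932, horizon 2.9743 years):
d₁ = [ln(V₀/D) + (r + σ²/2)T] / (σ√T)
   = [ln(388.8038/310.2932) + (0.0222 + 0.5·0.1403²)·2.9743] / (0.1403·√2.9743)
   = [0.225557 + 0.095303] / 0.241964 = 1.326067
d₂ = d₁ − σ√T = 1.326067 − 0.241964 = 1.084103
N(d₁) = 0.907591,  N(d₂) = 0.860840,  e^(−rT) = 0.936103
E₀ = V₀·N(d₁) − D·e^(−rT)·N(d₂)
   = 388.8038·0.907591 − 310.2932·0.936103·0.860840 = 102.829606
B₀ = V₀ − E₀ = 388.8038 − 102.829606 = 285.974194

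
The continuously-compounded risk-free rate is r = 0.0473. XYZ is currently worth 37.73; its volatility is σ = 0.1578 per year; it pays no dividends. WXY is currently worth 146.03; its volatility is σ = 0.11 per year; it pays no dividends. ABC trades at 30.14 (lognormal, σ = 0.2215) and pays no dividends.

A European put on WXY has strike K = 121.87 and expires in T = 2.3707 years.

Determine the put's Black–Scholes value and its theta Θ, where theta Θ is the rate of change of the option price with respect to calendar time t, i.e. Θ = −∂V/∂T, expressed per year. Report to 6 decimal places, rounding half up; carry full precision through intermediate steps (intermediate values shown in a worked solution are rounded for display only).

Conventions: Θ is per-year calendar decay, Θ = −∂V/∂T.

price = 0.362098
Θ = -0.143660

σ√T = 0.11·√2.3707 = 0.169368
d₁ = (ln(S/K) + (r+σ²/2)T) / (σ√T) = (ln(146.03/121.87) + (0.0473+0.11²/2)·2.3707) / 0.169368 = (0.180857 + 0.126477) / 0.169368 = 1.814595
d₂ = d₁ − σ√T = 1.814595 − 0.169368 = 1.645227
e^{−rT} = 0.893924
N(−d₁) = 0.034793,  N(−d₂) = 0.049962
Put price V = K·e^{−rT}·N(−d₂) − S·N(−d₁) = 5.442935 − 5.080837 = 0.362098
φ(d₁) = (1/√(2π))·e^{−d₁²/2} = 0.076895
Θ = −S·φ(d₁)·σ/(2√T) + r·K·e^{−rT}·N(−d₂) = −0.401111 + 0.257451 = -0.143660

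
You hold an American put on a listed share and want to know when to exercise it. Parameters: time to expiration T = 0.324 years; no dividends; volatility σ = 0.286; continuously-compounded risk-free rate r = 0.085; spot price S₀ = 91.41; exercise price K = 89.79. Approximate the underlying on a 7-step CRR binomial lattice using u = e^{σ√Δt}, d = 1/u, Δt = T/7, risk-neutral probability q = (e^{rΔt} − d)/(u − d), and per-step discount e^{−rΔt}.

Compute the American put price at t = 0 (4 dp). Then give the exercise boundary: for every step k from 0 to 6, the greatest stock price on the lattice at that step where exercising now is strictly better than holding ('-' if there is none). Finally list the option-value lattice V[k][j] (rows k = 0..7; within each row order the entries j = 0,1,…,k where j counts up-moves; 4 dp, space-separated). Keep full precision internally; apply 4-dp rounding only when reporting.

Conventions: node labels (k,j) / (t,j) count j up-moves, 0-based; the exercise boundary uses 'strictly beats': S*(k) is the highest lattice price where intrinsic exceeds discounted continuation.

price = 4.3643
boundary = - - - 76.0023 71.4668 76.0023 80.8256
tree:
4.3643
6.6296 2.2782
9.7471 3.7635 0.9059
13.7877 6.0411 1.6613 0.2061
18.3232 9.3483 2.9930 0.4280 0.0000
22.5880 13.7877 5.2662 0.8890 0.0000 0.0000
26.5983 18.3232 8.9644 1.8464 0.0000 0.0000 0.0000
30.3693 22.5880 13.7877 3.8349 0.0000 0.0000 0.0000 0.0000

Δt=0.04629  u=1.06346  d=0.94032  q=0.51664  discount=0.99607
step 7 (expiry): payoffs max(K−S,0) = 30.3693 22.5880 13.7877 3.8349 0.0000 0.0000 0.0000 0.0000
step 6: (k=6,j=0): S=63.1917, K−S=26.5983, hold=26.2458 ⇒ V=26.5983 exercise | (k=6,j=1): S=71.4668, K−S=18.3232, hold=17.9706 ⇒ V=18.3232 exercise | (k=6,j=2): S=80.8256, K−S=8.9644, hold=8.6118 ⇒ V=8.9644 exercise | (k=6,j=3): S=91.4100, K−S=0.0000, hold=1.8464 ⇒ V=1.8464 continue | (k=6,j=4): S=103.3804, K−S=0.0000, hold=0.0000 ⇒ V=0.0000 continue | (k=6,j=5): S=116.9184, K−S=0.0000, hold=0.0000 ⇒ V=0.0000 continue | (k=6,j=6): S=132.2292, K−S=0.0000, hold=0.0000 ⇒ V=0.0000 continue  boundary S*=80.8256
step 5: (k=5,j=0): S=67.2020, K−S=22.5880, hold=22.2354 ⇒ V=22.5880 exercise | (k=5,j=1): S=76.0023, K−S=13.7877, hold=13.4351 ⇒ V=13.7877 exercise | (k=5,j=2): S=85.9551, K−S=3.8349, hold=5.2662 ⇒ V=5.2662 continue | (k=5,j=3): S=97.2111, K−S=0.0000, hold=0.8890 ⇒ V=0.8890 continue | (k=5,j=4): S=109.9412, K−S=0.0000, hold=0.0000 ⇒ V=0.0000 continue | (k=5,j=5): S=124.3384, K−S=0.0000, hold=0.0000 ⇒ V=0.0000 continue  boundary S*=76.0023
step 4: (k=4,j=0): S=71.4668, K−S=18.3232, hold=17.9706 ⇒ V=18.3232 exercise | (k=4,j=1): S=80.8256, K−S=8.9644, hold=9.3483 ⇒ V=9.3483 continue | (k=4,j=2): S=91.4100, K−S=0.0000, hold=2.9930 ⇒ V=2.9930 continue | (k=4,j=3): S=103.3804, K−S=0.0000, hold=0.4280 ⇒ V=0.4280 continue | (k=4,j=4): S=116.9184, K−S=0.0000, hold=0.0000 ⇒ V=0.0000 continue  boundary S*=71.4668
step 3: (k=3,j=0): S=76.0023, K−S=13.7877, hold=13.6327 ⇒ V=13.7877 exercise | (k=3,j=1): S=85.9551, K−S=3.8349, hold=6.0411 ⇒ V=6.0411 continue | (k=3,j=2): S=97.2111, K−S=0.0000, hold=1.6613 ⇒ V=1.6613 continue | (k=3,j=3): S=109.9412, K−S=0.0000, hold=0.2061 ⇒ V=0.2061 continue  boundary S*=76.0023
step 2: (k=2,j=0): S=80.8256, K−S=8.9644, hold=9.7471 ⇒ V=9.7471 continue | (k=2,j=1): S=91.4100, K−S=0.0000, hold=3.7635 ⇒ V=3.7635 continue | (k=2,j=2): S=103.3804, K−S=0.0000, hold=0.9059 ⇒ V=0.9059 continue  boundary S*=-
step 1: (k=1,j=0): S=85.9551, K−S=3.8349, hold=6.6296 ⇒ V=6.6296 continue | (k=1,j=1): S=97.2111, K−S=0.0000, hold=2.2782 ⇒ V=2.2782 continue  boundary S*=-
step 0: (k=0,j=0): S=91.4100, K−S=0.0000, hold=4.3643 ⇒ V=4.3643 continue  boundary S*=-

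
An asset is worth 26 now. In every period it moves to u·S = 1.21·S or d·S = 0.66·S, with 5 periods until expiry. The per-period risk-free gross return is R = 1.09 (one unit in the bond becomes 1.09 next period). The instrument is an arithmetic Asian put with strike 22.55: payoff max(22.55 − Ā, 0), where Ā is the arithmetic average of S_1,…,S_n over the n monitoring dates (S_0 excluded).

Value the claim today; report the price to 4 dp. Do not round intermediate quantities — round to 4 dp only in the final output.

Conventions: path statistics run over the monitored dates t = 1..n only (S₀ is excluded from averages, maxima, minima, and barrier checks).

Risk-neutral up-probability p* = (R−d)/(u−d) = (1.09−0.66)/(1.21−0.66) = 0.7818; the claim prices as the p*-weighted sum of path payoffs discounted by R^5.
Enumerate all 2^5 = 32 price paths (U = up ×1.21, D = down ×0.66); each path with k up-moves has probability p*^k·(1−p*)^(5−k).
DDDDD: Ā=8.8300, payoff=13.7200, prob=0.000494
UDDDD: Ā=16.1883, payoff=6.3617, prob=0.001772
DUDDD: Ā=13.3283, payoff=9.2217, prob=0.001772
UUDDD: Ā=24.4353, payoff=0.0000, prob=0.006348
DDUDD: Ā=11.4407, payoff=11.1093, prob=0.001772
UDUDD: Ā=20.9747, payoff=1.5753, prob=0.006348
DUUDD: Ā=18.1147, payoff=4.4353, prob=0.006348
UUUDD: Ā=33.2102, payoff=0.0000, prob=0.022749
DDDUD: Ā=10.1949, payoff=12.3551, prob=0.001772
UDDUD: Ā=18.6907, payoff=3.8593, prob=0.006348
DUDUD: Ā=15.8307, payoff=6.7193, prob=0.006348
UUDUD: Ā=29.0229, payoff=0.0000, prob=0.022749
DDUUD: Ā=13.9431, payoff=8.6069, prob=0.006348
UDUUD: Ā=25.5623, payoff=0.0000, prob=0.022749
DUUUD: Ā=22.7023, payoff=0.0000, prob=0.022749
UUUUD: Ā=41.6209, payoff=0.0000, prob=0.081516
DDDDU: Ā=9.3727, payoff=13.1773, prob=0.001772
UDDDU: Ā=17.1832, payoff=5.3668, prob=0.006348
DUDDU: Ā=14.3232, payoff=8.2268, prob=0.006348
UUDDU: Ā=26.2593, payoff=0.0000, prob=0.022749
DDUDU: Ā=12.4356, payoff=10.1144, prob=0.006348
UDUDU: Ā=22.7987, payoff=0.0000, prob=0.022749
DUUDU: Ā=19.9387, payoff=2.6113, prob=0.022749
UUUDU: Ā=36.5542, payoff=0.0000, prob=0.081516
DDDUU: Ā=11.1898, payoff=11.3602, prob=0.006348
UDDUU: Ā=20.5147, payoff=2.0353, prob=0.022749
DUDUU: Ā=17.6547, payoff=4.8953, prob=0.022749
UUDUU: Ā=32.3669, payoff=0.0000, prob=0.081516
DDUUU: Ā=15.7671, payoff=6.7829, prob=0.022749
UDUUU: Ā=28.9063, payoff=0.0000, prob=0.081516
DUUUU: Ā=26.0463, payoff=0.0000, prob=0.081516
UUUUU: Ā=47.7516, payoff=0.0000, prob=0.292098
Price = Σ prob·payoff / R^5 = 0.853261 / 1.538624 = 0.5546

price = 0.5546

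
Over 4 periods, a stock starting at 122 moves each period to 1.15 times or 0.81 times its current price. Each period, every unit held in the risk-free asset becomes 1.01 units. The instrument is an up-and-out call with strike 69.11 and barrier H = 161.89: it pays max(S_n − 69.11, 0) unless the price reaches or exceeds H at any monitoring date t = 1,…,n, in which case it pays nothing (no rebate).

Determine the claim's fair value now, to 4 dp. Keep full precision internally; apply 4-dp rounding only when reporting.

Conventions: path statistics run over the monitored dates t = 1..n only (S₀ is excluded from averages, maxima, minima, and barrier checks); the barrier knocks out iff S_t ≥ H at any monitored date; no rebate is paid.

Under the martingale measure an up-move has probability p* = 0.5882; value the claim as the probability-weighted average of per-path payoffs, discounted 4 periods at R = 1.01.
Enumerate all 2^4 = 16 price paths (U = up ×1.15, D = down ×0.81); each path with k up-moves has probability p*^k·(1−p*)^(4−k).
DDDD: M=98.8200, payoff=0.0000, prob=0.028747
UDDD: M=140.3000, payoff=5.4512, prob=0.041068
DUDD: M=113.6430, payoff=5.4512, prob=0.041068
UUDD: M=161.3450, payoff=36.7485, prob=0.058668
DDUD: M=98.8200, payoff=5.4512, prob=0.041068
UDUD: M=140.3000, payoff=36.7485, prob=0.058668
DUUD: M=130.6894, payoff=36.7485, prob=0.058668
UUUD: M=185.5468, payoff=0.0000, prob=0.083811
DDDU: M=98.8200, payoff=5.4512, prob=0.041068
UDDU: M=140.3000, payoff=36.7485, prob=0.058668
DUDU: M=113.6430, payoff=36.7485, prob=0.058668
UUDU: M=161.3450, payoff=81.1829, prob=0.083811
DDUU: M=105.8585, payoff=36.7485, prob=0.058668
UDUU: M=150.2929, payoff=81.1829, prob=0.083811
DUUU: M=150.2929, payoff=81.1829, prob=0.083811
UUUU: M=213.3788, payoff=0.0000, prob=0.119730
Price = Σ prob·payoff / R^4 = 34.243302 / 1.040604 = 32.9071

price = 32.9071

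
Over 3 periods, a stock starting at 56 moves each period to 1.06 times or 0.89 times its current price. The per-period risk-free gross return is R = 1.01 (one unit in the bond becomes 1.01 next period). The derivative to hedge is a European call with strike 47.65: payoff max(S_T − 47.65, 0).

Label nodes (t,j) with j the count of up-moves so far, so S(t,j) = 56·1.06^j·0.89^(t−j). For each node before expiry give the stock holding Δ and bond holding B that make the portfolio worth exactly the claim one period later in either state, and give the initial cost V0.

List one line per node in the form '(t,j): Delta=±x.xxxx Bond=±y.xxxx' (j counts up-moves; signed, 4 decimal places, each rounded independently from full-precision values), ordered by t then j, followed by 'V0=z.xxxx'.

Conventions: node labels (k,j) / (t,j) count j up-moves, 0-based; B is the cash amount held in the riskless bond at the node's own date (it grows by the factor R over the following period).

(0,0): Delta=0.9059 Bond=-40.6624
(1,0): Delta=0.6888 Bond=-30.2502
(1,1): Delta=0.9818 Bond=-45.5768
(2,0): Delta=0.0000 Bond=0.0000
(2,1): Delta=0.9297 Bond=-43.2830
(2,2): Delta=1.0000 Bond=-47.1782
V0=10.0654

The replicating-portfolio and risk-neutral prices coincide; use p* = (1.01−0.89)/(1.06−0.89) = 0.7059 for the latter.
At maturity the claim pays: V(3,0)=0.0000, V(3,1)=0.0000, V(3,2)=8.3502, V(3,3)=19.0469
  t=2,j=0: stock 44.3576 → up 47.0191 (V=0.0000), down 39.4783 (V=0.0000). Price 0.0000; hedge Δ=0.0000, bond B=0.0000.
  t=2,j=1: stock 52.8304 → up 56.0002 (V=8.3502), down 47.0191 (V=0.0000). Price 5.8359; hedge Δ=0.9297, bond B=-43.2830.
  t=2,j=2: stock 62.9216 → up 66.6969 (V=19.0469), down 56.0002 (V=8.3502). Price 15.7434; hedge Δ=1.0000, bond B=-47.1782.
  t=1,j=0: stock 49.8400 → up 52.8304 (V=5.8359), down 44.3576 (V=0.0000). Price 4.0787; hedge Δ=0.6888, bond B=-30.2502.
  t=1,j=1: stock 59.3600 → up 62.9216 (V=15.7434), down 52.8304 (V=5.8359). Price 12.7024; hedge Δ=0.9818, bond B=-45.5768.
  t=0,j=0: stock 56.0000 → up 59.3600 (V=12.7024), down 49.8400 (V=4.0787). Price 10.0654; hedge Δ=0.9059, bond B=-40.6624.
Sanity check at the root: Δ(0,0)·S0 + B(0,0) reproduces V0 = 10.0654.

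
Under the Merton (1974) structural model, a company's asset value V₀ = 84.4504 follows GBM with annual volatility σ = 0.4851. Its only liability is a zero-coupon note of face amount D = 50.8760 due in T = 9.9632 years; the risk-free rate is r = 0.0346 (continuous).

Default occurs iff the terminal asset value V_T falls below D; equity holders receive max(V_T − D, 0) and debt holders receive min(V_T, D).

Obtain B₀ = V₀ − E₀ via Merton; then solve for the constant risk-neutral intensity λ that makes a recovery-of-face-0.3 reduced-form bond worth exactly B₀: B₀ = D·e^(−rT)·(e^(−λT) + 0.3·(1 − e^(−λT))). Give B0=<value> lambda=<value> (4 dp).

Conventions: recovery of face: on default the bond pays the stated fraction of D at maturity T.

B0=22.8955 lambda=0.0739

Equity is a call on the firm's assets struck at D = 50.8760:
d₁ = [ln(V₀/D) + (r + σ²/2)T] / (σ√T)
   = [ln(84.4504/50.8760) + (0.0346 + 0.5·0.4851²)·9.9632] / (0.4851·√9.9632)
   = [0.506773 + 1.517007] / 1.531196 = 1.321699
d₂ = d₁ − σ√T = 1.321699 − 1.531196 = -0.209497
N(d₁) = 0.906866,  N(d₂) = 0.417030,  e^(−rT) = 0.708414
E₀ = V₀·N(d₁) − D·e^(−rT)·N(d₂)
   = 84.4504·0.906866 − 50.8760·0.708414·0.417030 = 61.554881
B₀ = V₀ − E₀ = 84.4504 − 61.554881 = 22.895519
e^(−λT) = (B₀·e^(rT)/D − 0.3)/(1 − 0.3) = (22.8955·1.411604/50.8760 − 0.3)/0.7 = 0.47893988
λ = −ln(0.47893988)/9.9632 = 0.073890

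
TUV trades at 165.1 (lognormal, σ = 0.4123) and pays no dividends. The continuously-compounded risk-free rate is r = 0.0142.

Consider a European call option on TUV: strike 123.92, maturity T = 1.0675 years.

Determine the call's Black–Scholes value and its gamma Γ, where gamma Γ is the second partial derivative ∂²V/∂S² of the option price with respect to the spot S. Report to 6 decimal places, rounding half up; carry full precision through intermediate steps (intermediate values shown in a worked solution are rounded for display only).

σ√T = 0.4123·√1.0675 = 0.425988
d₁ = (ln(S/K) + (r+σ²/2)T) / (σ√T) = (ln(165.1/123.92) + (0.0142+0.4123²/2)·1.0675) / 0.425988 = (0.286915 + 0.105891) / 0.425988 = 0.922107
d₂ = d₁ − σ√T = 0.922107 − 0.425988 = 0.496119
e^{−rT} = 0.984956
N(d₁) = 0.821764,  N(d₂) = 0.690095
Call price V = S·N(d₁) − K·e^{−rT}·N(d₂) = 135.673180 − 84.230028 = 51.443152
φ(d₁) = (1/√(2π))·e^{−d₁²/2} = 0.260780
Γ = φ(d₁) / (S·σ·√T) = 0.003708

price = 51.443152
Γ = 0.003708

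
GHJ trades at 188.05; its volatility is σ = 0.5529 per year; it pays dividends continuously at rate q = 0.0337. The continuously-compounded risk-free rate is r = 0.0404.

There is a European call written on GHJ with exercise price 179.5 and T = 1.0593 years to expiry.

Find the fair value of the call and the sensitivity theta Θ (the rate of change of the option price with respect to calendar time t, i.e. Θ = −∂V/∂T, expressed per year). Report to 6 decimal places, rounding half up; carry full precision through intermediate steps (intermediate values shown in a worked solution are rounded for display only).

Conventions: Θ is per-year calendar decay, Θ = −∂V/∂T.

σ√T = 0.5529·√1.0593 = 0.569057
d₁ = (ln(S/K) + (r−q+σ²/2)T) / (σ√T) = (ln(188.05/179.5) + (0.0404−0.0337+0.5529²/2)·1.0593) / 0.569057 = (0.046533 + 0.169010) / 0.569057 = 0.378772
d₂ = d₁ − σ√T = 0.378772 − 0.569057 = -0.190285
e^{−rT} = 0.958107
e^{−qT} = 0.964931
N(d₁) = 0.647572,  N(d₂) = 0.424543
Call price V = S·e^{−qT}·N(d₁) − K·e^{−rT}·N(d₂) = 117.505296 − 73.012973 = 44.492324
φ(d₁) = (1/√(2π))·e^{−d₁²/2} = 0.371327
Θ = −S·e^{−qT}·φ(d₁)·σ/(2√T) + q·S·e^{−qT}·N(d₁) − r·K·e^{−rT}·N(d₂) = −18.098106 + 3.959928 − 2.949724 = -17.087901

price = 44.492324
Θ = -17.087901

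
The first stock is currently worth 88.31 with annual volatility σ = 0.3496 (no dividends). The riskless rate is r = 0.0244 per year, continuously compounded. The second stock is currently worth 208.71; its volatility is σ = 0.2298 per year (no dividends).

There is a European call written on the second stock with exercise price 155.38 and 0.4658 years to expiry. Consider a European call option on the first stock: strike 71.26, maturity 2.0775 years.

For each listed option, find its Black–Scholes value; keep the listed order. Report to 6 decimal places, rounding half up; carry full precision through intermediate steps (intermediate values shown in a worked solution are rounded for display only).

[the second stock call K=155.38]
σ√T = 0.2298·√0.4658 = 0.156837
d₁ = (ln(S/K) + (r+σ²/2)T) / (σ√T) = (ln(208.71/155.38) + (0.0244+0.2298²/2)·0.4658) / 0.156837 = (0.295072 + 0.023665) / 0.156837 = 2.032273
d₂ = d₁ − σ√T = 2.032273 − 0.156837 = 1.875436
e^{−rT} = 0.988699
N(d₁) = 0.978937,  N(d₂) = 0.969634
price = S·N(d₁) − K·e^{−rT}·N(d₂) = 204.313939 − 148.959013 = 55.354926
[the first stock call K=71.26]
σ√T = 0.3496·√2.0775 = 0.503897
d₁ = (ln(S/K) + (r+σ²/2)T) / (σ√T) = (ln(88.31/71.26) + (0.0244+0.3496²/2)·2.0775) / 0.503897 = (0.214518 + 0.177647) / 0.503897 = 0.778265
d₂ = d₁ − σ√T = 0.778265 − 0.503897 = 0.274367
e^{−rT} = 0.950572
N(d₁) = 0.781793,  N(d₂) = 0.608099
price = S·N(d₁) − K·e^{−rT}·N(d₂) = 69.040184 − 41.191272 = 27.848912

price(the second stock call K=155.38) = 55.354926
price(the first stock call K=71.26) = 27.848912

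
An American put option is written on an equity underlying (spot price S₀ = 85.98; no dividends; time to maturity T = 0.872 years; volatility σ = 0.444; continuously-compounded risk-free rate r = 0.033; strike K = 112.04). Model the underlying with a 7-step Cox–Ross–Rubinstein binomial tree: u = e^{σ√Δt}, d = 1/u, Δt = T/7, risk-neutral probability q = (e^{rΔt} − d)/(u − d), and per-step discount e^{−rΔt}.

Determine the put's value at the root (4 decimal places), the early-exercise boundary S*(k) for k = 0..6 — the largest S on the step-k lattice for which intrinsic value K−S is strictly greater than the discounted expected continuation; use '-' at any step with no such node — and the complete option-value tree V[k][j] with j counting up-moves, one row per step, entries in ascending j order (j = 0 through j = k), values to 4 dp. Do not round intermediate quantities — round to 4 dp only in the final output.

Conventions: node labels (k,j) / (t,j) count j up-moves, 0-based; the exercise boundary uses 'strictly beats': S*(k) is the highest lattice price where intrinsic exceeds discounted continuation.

Δt=0.12457  u=1.16965  d=0.85495  q=0.47399  discount=0.99590
step 7 (expiry): payoffs max(K−S,0) = 83.3326 72.7656 58.3090 38.5311 11.4731 0.0000 0.0000 0.0000
step 6: (k=6,j=0): S=33.5778, K−S=78.4622, hold=78.0026 ⇒ V=78.4622 exercise | (k=6,j=1): S=45.9375, K−S=66.1025, hold=65.6429 ⇒ V=66.1025 exercise | (k=6,j=2): S=62.8467, K−S=49.1933, hold=48.7337 ⇒ V=49.1933 exercise | (k=6,j=3): S=85.9800, K−S=26.0600, hold=25.6004 ⇒ V=26.0600 exercise | (k=6,j=4): S=117.6285, K−S=0.0000, hold=6.0102 ⇒ V=6.0102 continue | (k=6,j=5): S=160.9266, K−S=0.0000, hold=0.0000 ⇒ V=0.0000 continue | (k=6,j=6): S=220.1623, K−S=0.0000, hold=0.0000 ⇒ V=0.0000 continue  boundary S*=85.9800
step 5: (k=5,j=0): S=39.2744, K−S=72.7656, hold=72.3060 ⇒ V=72.7656 exercise | (k=5,j=1): S=53.7310, K−S=58.3090, hold=57.8494 ⇒ V=58.3090 exercise | (k=5,j=2): S=73.5089, K−S=38.5311, hold=38.0715 ⇒ V=38.5311 exercise | (k=5,j=3): S=100.5669, K−S=11.4731, hold=16.4886 ⇒ V=16.4886 continue | (k=5,j=4): S=137.5847, K−S=0.0000, hold=3.1484 ⇒ V=3.1484 continue | (k=5,j=5): S=188.2285, K−S=0.0000, hold=0.0000 ⇒ V=0.0000 continue  boundary S*=73.5089
step 4: (k=4,j=0): S=45.9375, K−S=66.1025, hold=65.6429 ⇒ V=66.1025 exercise | (k=4,j=1): S=62.8467, K−S=49.1933, hold=48.7337 ⇒ V=49.1933 exercise | (k=4,j=2): S=85.9800, K−S=26.0600, hold=27.9679 ⇒ V=27.9679 continue | (k=4,j=3): S=117.6285, K−S=0.0000, hold=10.1238 ⇒ V=10.1238 continue | (k=4,j=4): S=160.9266, K−S=0.0000, hold=1.6493 ⇒ V=1.6493 continue  boundary S*=62.8467
step 3: (k=3,j=0): S=53.7310, K−S=58.3090, hold=57.8494 ⇒ V=58.3090 exercise | (k=3,j=1): S=73.5089, K−S=38.5311, hold=38.9721 ⇒ V=38.9721 continue | (k=3,j=2): S=100.5669, K−S=11.4731, hold=19.4299 ⇒ V=19.4299 continue | (k=3,j=3): S=137.5847, K−S=0.0000, hold=6.0819 ⇒ V=6.0819 continue  boundary S*=53.7310
step 2: (k=2,j=0): S=62.8467, K−S=49.1933, hold=48.9419 ⇒ V=49.1933 exercise | (k=2,j=1): S=85.9800, K−S=26.0600, hold=29.5874 ⇒ V=29.5874 continue | (k=2,j=2): S=117.6285, K−S=0.0000, hold=13.0493 ⇒ V=13.0493 continue  boundary S*=62.8467
step 1: (k=1,j=0): S=73.5089, K−S=38.5311, hold=39.7366 ⇒ V=39.7366 continue | (k=1,j=1): S=100.5669, K−S=11.4731, hold=21.6592 ⇒ V=21.6592 continue  boundary S*=-
step 0: (k=0,j=0): S=85.9800, K−S=26.0600, hold=31.0402 ⇒ V=31.0402 continue  boundary S*=-

price = 31.0402
boundary = - - 62.8467 53.7310 62.8467 73.5089 85.9800
tree:
31.0402
39.7366 21.6592
49.1933 29.5874 13.0493
58.3090 38.9721 19.4299 6.0819
66.1025 49.1933 27.9679 10.1238 1.6493
72.7656 58.3090 38.5311 16.4886 3.1484 0.0000
78.4622 66.1025 49.1933 26.0600 6.0102 0.0000 0.0000
83.3326 72.7656 58.3090 38.5311 11.4731 0.0000 0.0000 0.0000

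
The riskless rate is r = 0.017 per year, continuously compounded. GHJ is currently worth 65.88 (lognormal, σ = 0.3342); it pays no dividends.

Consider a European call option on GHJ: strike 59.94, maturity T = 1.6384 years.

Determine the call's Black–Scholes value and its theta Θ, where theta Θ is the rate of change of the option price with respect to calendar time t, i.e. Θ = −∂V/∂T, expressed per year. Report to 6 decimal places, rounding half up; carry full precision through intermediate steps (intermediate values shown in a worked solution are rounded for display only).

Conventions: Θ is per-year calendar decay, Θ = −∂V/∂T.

σ√T = 0.3342·√1.6384 = 0.427776
d₁ = (ln(S/K) + (r+σ²/2)T) / (σ√T) = (ln(65.88/59.94) + (0.017+0.3342²/2)·1.6384) / 0.427776 = (0.094491 + 0.119349) / 0.427776 = 0.499887
d₂ = d₁ − σ√T = 0.499887 − 0.427776 = 0.072111
e^{−rT} = 0.972532
N(d₁) = 0.691423,  N(d₂) = 0.528743
Call price V = S·N(d₁) − K·e^{−rT}·N(d₂) = 45.550933 − 30.822320 = 14.728613
φ(d₁) = (1/√(2π))·e^{−d₁²/2} = 0.352085
Θ = −S·φ(d₁)·σ/(2√T) − r·K·e^{−rT}·N(d₂) = −3.028083 − 0.523979 = -3.552063

price = 14.728613
Θ = -3.552063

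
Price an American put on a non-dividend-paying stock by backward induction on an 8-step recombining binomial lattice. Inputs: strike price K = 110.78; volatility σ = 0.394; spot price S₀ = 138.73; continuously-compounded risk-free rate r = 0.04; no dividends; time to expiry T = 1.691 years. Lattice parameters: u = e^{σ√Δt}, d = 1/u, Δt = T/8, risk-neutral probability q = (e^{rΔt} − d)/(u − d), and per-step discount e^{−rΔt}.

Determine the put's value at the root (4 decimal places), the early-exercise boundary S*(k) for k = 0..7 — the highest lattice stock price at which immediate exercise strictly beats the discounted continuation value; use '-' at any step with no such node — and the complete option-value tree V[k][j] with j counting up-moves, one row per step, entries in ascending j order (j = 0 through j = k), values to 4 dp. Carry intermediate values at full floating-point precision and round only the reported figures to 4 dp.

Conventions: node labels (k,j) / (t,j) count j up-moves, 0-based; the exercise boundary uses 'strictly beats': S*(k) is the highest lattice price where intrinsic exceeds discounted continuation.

price = 11.6265
boundary = - - - - 67.2189 56.0818 67.2189 80.5678
tree:
11.6265
16.9239 6.0513
23.9813 9.5219 2.3709
32.9251 14.6459 4.0987 0.5273
43.5611 21.9015 6.9871 1.0190 0.0000
54.6982 31.6065 11.6984 1.9692 0.0000 0.0000
63.9901 43.5611 19.1205 3.8056 0.0000 0.0000 0.0000
71.7424 54.6982 30.2122 7.3544 0.0000 0.0000 0.0000 0.0000
78.2104 63.9901 43.5611 14.2125 0.0000 0.0000 0.0000 0.0000 0.0000

Δt=0.21138, u=1.19859, d=0.83432, q=0.47815, disc=e^(-rΔt)=0.99158
k=8 terminal: V=max(K-S,0) → 78.2104 63.9901 43.5611 14.2125 0.0000 0.0000 0.0000 0.0000 0.0000
k=7: j=0 S=39.0376 intr=71.7424 cont=70.8097 V=71.7424[EX]; j=1 S=56.0818 intr=54.6982 cont=53.7655 V=54.6982[EX]; j=2 S=80.5678 intr=30.2122 cont=29.2795 V=30.2122[EX]; j=3 S=115.7446 intr=0.0000 cont=7.3544 V=7.3544[hold]; j=4 S=166.2800 intr=0.0000 cont=0.0000 V=0.0000[hold]; j=5 S=238.8798 intr=0.0000 cont=0.0000 V=0.0000[hold]; j=6 S=343.1775 intr=0.0000 cont=0.0000 V=0.0000[hold]; j=7 S=493.0127 intr=0.0000 cont=0.0000 V=0.0000[hold]  S*(7)=80.5678
k=6: j=0 S=46.7899 intr=63.9901 cont=63.0574 V=63.9901[EX]; j=1 S=67.2189 intr=43.5611 cont=42.6284 V=43.5611[EX]; j=2 S=96.5675 intr=14.2125 cont=19.1205 V=19.1205[hold]; j=3 S=138.7300 intr=0.0000 cont=3.8056 V=3.8056[hold]; j=4 S=199.3011 intr=0.0000 cont=0.0000 V=0.0000[hold]; j=5 S=286.3183 intr=0.0000 cont=0.0000 V=0.0000[hold]; j=6 S=411.3281 intr=0.0000 cont=0.0000 V=0.0000[hold]  S*(6)=67.2189
k=5: j=0 S=56.0818 intr=54.6982 cont=53.7655 V=54.6982[EX]; j=1 S=80.5678 intr=30.2122 cont=31.6065 V=31.6065[hold]; j=2 S=115.7446 intr=0.0000 cont=11.6984 V=11.6984[hold]; j=3 S=166.2800 intr=0.0000 cont=1.9692 V=1.9692[hold]; j=4 S=238.8798 intr=0.0000 cont=0.0000 V=0.0000[hold]; j=5 S=343.1775 intr=0.0000 cont=0.0000 V=0.0000[hold]  S*(5)=56.0818
k=4: j=0 S=67.2189 intr=43.5611 cont=43.2894 V=43.5611[EX]; j=1 S=96.5675 intr=14.2125 cont=21.9015 V=21.9015[hold]; j=2 S=138.7300 intr=0.0000 cont=6.9871 V=6.9871[hold]; j=3 S=199.3011 intr=0.0000 cont=1.0190 V=1.0190[hold]; j=4 S=286.3183 intr=0.0000 cont=0.0000 V=0.0000[hold]  S*(4)=67.2189
k=3: j=0 S=80.5678 intr=30.2122 cont=32.9251 V=32.9251[hold]; j=1 S=115.7446 intr=0.0000 cont=14.6459 V=14.6459[hold]; j=2 S=166.2800 intr=0.0000 cont=4.0987 V=4.0987[hold]; j=3 S=238.8798 intr=0.0000 cont=0.5273 V=0.5273[hold]  S*(3)=-
k=2: j=0 S=96.5675 intr=14.2125 cont=23.9813 V=23.9813[hold]; j=1 S=138.7300 intr=0.0000 cont=9.5219 V=9.5219[hold]; j=2 S=199.3011 intr=0.0000 cont=2.3709 V=2.3709[hold]  S*(2)=-
k=1: j=0 S=115.7446 intr=0.0000 cont=16.9239 V=16.9239[hold]; j=1 S=166.2800 intr=0.0000 cont=6.0513 V=6.0513[hold]  S*(1)=-
k=0: j=0 S=138.7300 intr=0.0000 cont=11.6265 V=11.6265[hold]  S*(0)=-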